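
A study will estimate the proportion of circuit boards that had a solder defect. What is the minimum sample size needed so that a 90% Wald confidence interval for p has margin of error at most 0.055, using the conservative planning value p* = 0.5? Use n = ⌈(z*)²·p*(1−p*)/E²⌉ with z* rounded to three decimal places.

n = 224

For 90% confidence, z* = 1.645.
p*(1−p*) = 0.50·0.50 = 0.2500.
(z*)²·p*(1−p*)/E² = 2.706025·0.2500/0.003025 = 223.638.
⌈223.638⌉ = 224.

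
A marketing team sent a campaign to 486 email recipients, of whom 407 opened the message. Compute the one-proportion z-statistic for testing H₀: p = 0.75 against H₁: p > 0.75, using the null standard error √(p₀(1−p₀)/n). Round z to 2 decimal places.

z = 4.45

With x = 407 successes in n = 486, p̂ = 0.83745.
Null standard error: √(0.75·0.25/486) = √0.000385802 = 0.019642.
z = (p̂ − p₀)/SE = (0.83745 − 0.75)/0.019642 = 4.45.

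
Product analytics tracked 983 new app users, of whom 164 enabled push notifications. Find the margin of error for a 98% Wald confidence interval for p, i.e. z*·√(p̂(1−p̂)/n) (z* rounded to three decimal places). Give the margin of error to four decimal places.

With x = 164 successes in n = 983, p̂ = 0.16684.
SE(p̂) = √(0.16684·0.83316/983) = 0.011891.
z* = 2.326 at the 98% level.
ME = 2.326·0.011891 = 0.0277.

ME = 0.0277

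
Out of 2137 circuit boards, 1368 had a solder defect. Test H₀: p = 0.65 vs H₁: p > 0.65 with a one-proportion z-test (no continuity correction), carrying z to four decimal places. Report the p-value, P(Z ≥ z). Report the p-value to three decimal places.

p-value = 0.830

The sample proportion is 1368/2137 = 0.64015.
Under H₀, SE = √(p₀(1−p₀)/n) = √(0.65·0.35/2137) = √0.000106458 = 0.010318.
z = (p̂ − p₀)/SE = (1368/2137 − 0.65)/0.010318 ≈ -0.9547.
p-value = P(Z ≥ z) with z = -0.9547 → 0.830.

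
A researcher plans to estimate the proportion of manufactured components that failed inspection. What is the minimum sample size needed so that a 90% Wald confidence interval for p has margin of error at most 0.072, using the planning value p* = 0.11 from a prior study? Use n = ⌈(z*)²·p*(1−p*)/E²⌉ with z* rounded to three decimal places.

For 90% confidence, z* = 1.645.
p*(1−p*) = 0.11·0.89 = 0.0979.
(z*)²·p*(1−p*)/E² = 2.706025·0.0979/0.005184 = 51.103.
⌈51.103⌉ = 52.

n = 52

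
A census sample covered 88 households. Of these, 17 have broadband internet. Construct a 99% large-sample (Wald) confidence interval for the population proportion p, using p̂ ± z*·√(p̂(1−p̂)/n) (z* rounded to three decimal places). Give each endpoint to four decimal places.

The sample proportion is 17/88 = 0.19318.
SE = √(p̂(1−p̂)/n) = √(0.155863/88) = 0.042085.
The 99% critical value is z* = 2.576.
Margin = 2.576·0.042085 = 0.10841.
Interval: 0.19318 ± 0.10841 → (0.0848, 0.3016).

(0.0848, 0.3016)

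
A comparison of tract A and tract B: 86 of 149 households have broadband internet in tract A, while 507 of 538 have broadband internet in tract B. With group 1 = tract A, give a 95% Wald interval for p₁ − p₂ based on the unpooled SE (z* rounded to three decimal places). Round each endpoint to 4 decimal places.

(-0.4469, -0.2835)

p̂₁ = 0.57718, p̂₂ = 0.94238, so the observed difference is -0.36520.
SE = √(0.001637873 + 0.000100931) = √0.001738804 = 0.041699.
The 95% critical value is z* = 1.960. Margin of error = 0.08173.
CI: -0.36520 ± 0.08173 = (-0.4469, -0.2835).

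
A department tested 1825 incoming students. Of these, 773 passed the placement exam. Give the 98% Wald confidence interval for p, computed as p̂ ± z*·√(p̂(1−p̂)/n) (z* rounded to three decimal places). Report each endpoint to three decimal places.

p̂ = 773/1825 = 0.42356.
SE = √(p̂(1−p̂)/n) = √(0.244157/1825) = 0.011567.
For 98% confidence, z* = 2.326.
Margin of error: 2.326 × 0.011567 = 0.02690.
CI: 0.42356 ± 0.02690 = (0.397, 0.450).

(0.397, 0.450)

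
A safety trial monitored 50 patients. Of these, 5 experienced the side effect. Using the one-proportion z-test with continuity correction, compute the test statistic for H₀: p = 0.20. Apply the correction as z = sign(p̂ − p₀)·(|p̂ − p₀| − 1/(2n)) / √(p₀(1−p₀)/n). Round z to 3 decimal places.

With x = 5 successes in n = 50, p̂ = 0.10000. p̂ − p₀ = -0.100000.
Continuity correction 1/(2n) = 1/100 = 0.010000.
Corrected numerator: |-0.100000| − 0.010000 = 0.090000.
Under H₀, SE = √(p₀(1−p₀)/n) = √(0.20·0.80/50) = √0.003200000 = 0.056569.
z = −0.090000/0.056569 = -1.591.

z = -1.591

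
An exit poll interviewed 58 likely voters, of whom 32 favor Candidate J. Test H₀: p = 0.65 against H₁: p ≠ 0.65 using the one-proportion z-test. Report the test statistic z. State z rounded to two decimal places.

z = -1.57

With x = 32 successes in n = 58, p̂ = 0.55172.
SE₀ = √(0.65·0.35/58) = 0.062629.
z = (p̂ − p₀)/SE = (0.55172 − 0.65)/0.062629 = -1.57.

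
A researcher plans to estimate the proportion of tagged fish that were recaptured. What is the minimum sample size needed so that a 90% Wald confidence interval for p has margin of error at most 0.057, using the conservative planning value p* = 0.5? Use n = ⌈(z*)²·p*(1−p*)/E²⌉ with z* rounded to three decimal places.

z* = 1.645 at the 90% level.
p*(1−p*) = 0.50·0.50 = 0.2500.
Required n before rounding: 2.706025 × 0.2500 / 0.057² = 208.220.
⌈208.220⌉ = 209.

n = 209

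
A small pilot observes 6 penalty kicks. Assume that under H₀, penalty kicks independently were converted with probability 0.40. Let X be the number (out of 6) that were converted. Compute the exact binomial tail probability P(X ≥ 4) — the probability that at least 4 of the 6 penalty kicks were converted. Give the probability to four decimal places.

X is binomial with n = 6 and p = 0.40.
P(X ≥ 4) = C(6,4)·0.40^4·0.60^2 + C(6,5)·0.40^5·0.60^1 + C(6,6)·0.40^6·0.60^0.
= 0.138240 + 0.036864 + 0.004096 = 0.1792.

P = 0.1792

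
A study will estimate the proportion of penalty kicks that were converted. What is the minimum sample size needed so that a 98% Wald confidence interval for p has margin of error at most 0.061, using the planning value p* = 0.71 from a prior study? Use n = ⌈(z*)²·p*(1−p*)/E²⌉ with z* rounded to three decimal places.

n = 300

For 98% confidence, z* = 2.326.
p*(1−p*) = 0.71·0.29 = 0.2059.
(z*)²·p*(1−p*)/E² = 5.410276·0.2059/0.003721 = 299.375.
⌈299.375⌉ = 300.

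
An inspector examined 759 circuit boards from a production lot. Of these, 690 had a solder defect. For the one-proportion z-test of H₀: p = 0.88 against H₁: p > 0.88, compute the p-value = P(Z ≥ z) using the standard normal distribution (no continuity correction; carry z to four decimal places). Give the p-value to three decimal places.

With x = 690 successes in n = 759, p̂ = 0.90909.
Null standard error: √(0.88·0.12/759) = √0.000139130 = 0.011795.
z = (p̂ − p₀)/SE = (690/759 − 0.88)/0.011795 ≈ 2.4663.
From the standard normal, P(Z ≥ z) = 0.007.

p-value = 0.007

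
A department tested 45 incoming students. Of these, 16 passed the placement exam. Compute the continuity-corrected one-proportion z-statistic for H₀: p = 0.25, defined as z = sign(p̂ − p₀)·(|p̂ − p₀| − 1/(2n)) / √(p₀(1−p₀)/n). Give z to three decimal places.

The sample proportion is 16/45 = 0.35556. p̂ − p₀ = 0.105556.
Continuity correction 1/(2n) = 1/90 = 0.011111.
Corrected numerator: |0.105556| − 0.011111 = 0.094445.
Under H₀, SE = √(p₀(1−p₀)/n) = √(0.25·0.75/45) = √0.004166667 = 0.064550.
z = +0.094445/0.064550 = 1.463.

z = 1.463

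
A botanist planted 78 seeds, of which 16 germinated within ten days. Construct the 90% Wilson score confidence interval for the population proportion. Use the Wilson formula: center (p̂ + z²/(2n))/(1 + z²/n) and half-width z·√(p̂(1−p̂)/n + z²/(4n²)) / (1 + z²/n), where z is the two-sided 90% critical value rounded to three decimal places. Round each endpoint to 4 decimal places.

Here p̂ = 16/78 = 0.20513 and z = 1.645 (z² = 2.706025).
1 + z²/n = 1.034693.
Center = (0.20513 + 0.017346)/1.034693 = 0.21502.
Radicand: p̂(1−p̂)/n + z²/(4n²) = 0.002090393 + 0.000111194 = 0.002201587.
Half-width = z·√(radicand)/denom = 1.645·0.046921/1.034693 = 0.07460.
CI: 0.21502 ± 0.07460 = (0.1404, 0.2896).

(0.1404, 0.2896)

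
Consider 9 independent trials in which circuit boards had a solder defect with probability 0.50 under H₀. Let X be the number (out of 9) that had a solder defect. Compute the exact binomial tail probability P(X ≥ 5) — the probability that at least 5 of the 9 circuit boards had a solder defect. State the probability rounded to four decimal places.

P = 0.5000

X ~ Binomial(n=9, p=0.50).
P(X ≥ 5) = Σ_{j=5}^{9} C(9,j)·0.50^j·0.50^{9−j}.
= 0.246094 + 0.164062 + 0.070312 + 0.017578 + 0.001953 = 0.5000.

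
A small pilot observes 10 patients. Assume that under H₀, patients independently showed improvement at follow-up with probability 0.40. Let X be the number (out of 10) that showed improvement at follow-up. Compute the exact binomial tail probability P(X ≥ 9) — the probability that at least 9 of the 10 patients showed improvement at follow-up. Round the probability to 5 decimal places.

X ~ Binomial(n=10, p=0.40).
P(X ≥ 9) = C(10,9)·0.40^9·0.60^1 + C(10,10)·0.40^10·0.60^0.
= 0.001573 + 0.000105 = 0.00168.

P = 0.00168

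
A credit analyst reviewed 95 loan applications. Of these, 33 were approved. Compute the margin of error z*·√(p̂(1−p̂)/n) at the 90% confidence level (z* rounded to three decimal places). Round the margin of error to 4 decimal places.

The sample proportion is 33/95 = 0.34737.
SE(p̂) = √(0.34737·0.65263/95) = 0.048850.
For 90% confidence, z* = 1.645.
So ME = 0.0804.

ME = 0.0804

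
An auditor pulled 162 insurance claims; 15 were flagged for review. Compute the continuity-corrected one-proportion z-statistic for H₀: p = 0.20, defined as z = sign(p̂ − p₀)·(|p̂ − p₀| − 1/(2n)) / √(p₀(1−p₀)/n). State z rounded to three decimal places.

The sample proportion is 15/162 = 0.09259. p̂ − p₀ = -0.107407.
Continuity correction 1/(2n) = 1/324 = 0.003086.
Corrected numerator: |-0.107407| − 0.003086 = 0.104321.
Under H₀, SE = √(p₀(1−p₀)/n) = √(0.20·0.80/162) = √0.000987654 = 0.031427.
z = (−)0.104321/0.031427 = -3.319.

z = -3.319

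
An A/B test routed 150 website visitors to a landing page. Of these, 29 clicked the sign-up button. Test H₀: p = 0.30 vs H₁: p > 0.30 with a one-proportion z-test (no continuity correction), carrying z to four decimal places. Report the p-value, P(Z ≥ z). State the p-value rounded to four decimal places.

p-value = 0.9978

p̂ = 29/150 = 0.19333.
Under H₀, SE = √(p₀(1−p₀)/n) = √(0.30·0.70/150) = √0.001400000 = 0.037417.
z = (p̂ − p₀)/SE = (29/150 − 0.30)/0.037417 ≈ -2.8508.
From the standard normal, P(Z ≥ z) = 0.9978.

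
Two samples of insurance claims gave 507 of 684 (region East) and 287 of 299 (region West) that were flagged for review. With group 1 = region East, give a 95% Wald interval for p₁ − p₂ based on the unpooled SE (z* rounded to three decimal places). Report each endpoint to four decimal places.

(-0.2583, -0.1790)

p̂₁ = 0.74123, p̂₂ = 0.95987, so the observed difference is -0.21864.
Unpooled SE = √(p̂₁(1−p̂₁)/n₁ + p̂₂(1−p̂₂)/n₂) = √(0.000280423 + 0.000128840) = 0.020230.
z* = 1.960 at the 95% level. Margin = 1.960·0.020230 = 0.03965.
So the interval runs from -0.2583 to -0.1790.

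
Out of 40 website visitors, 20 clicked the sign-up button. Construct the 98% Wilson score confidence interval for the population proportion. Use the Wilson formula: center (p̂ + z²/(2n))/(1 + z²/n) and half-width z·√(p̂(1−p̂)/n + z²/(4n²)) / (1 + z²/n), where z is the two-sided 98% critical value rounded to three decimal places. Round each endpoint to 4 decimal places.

(0.3274, 0.6726)

p̂ = 20/40 = 0.50000; z = 2.326, so z² = 5.410276.
Denominator 1 + z²/n = 1 + 5.410276/40 = 1.135257.
Center = (0.50000 + 0.067628)/1.135257 = 0.50000.
Radicand: p̂(1−p̂)/n + z²/(4n²) = 0.006250000 + 0.000845356 = 0.007095356.
Half-width = z·√(radicand)/denom = 2.326·0.084234/1.135257 = 0.17258.
CI: 0.50000 ± 0.17258 = (0.3274, 0.6726).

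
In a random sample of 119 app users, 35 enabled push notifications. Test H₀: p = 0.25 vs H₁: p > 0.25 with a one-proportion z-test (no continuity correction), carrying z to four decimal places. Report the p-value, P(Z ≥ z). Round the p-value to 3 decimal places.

p-value = 0.133

p̂ = 35/119 = 0.29412.
Null standard error: √(0.25·0.75/119) = √0.001575630 = 0.039694.
Test statistic (full precision, shown to 4 dp): z = (35/119 − 0.25)/SE₀ ≈ 1.1114.
From the standard normal, P(Z ≥ z) = 0.133.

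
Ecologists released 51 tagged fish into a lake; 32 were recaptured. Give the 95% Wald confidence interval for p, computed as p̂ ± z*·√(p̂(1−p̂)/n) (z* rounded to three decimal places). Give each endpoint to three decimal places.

(0.495, 0.760)

The sample proportion is 32/51 = 0.62745.
Standard error of p̂: √(0.233756/51) = √0.004583456 = 0.067701.
The 95% critical value is z* = 1.960.
Margin of error: 1.960 × 0.067701 = 0.13269.
So the interval runs from 0.495 to 0.760.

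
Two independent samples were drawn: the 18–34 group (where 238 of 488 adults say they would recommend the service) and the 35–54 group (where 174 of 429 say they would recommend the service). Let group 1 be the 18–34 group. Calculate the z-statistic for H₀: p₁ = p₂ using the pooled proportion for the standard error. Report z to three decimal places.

z = 2.494

Sample proportions: p̂₁ = 238/488 = 0.48770 and p̂₂ = 174/429 = 0.40559.
Pooling: p̂ = 412/917 = 0.44929.
Pooled SE = √[0.2474286·0.00438018] ≈ 0.032921.
z = (p̂₁ − p̂₂)/SE = (0.48770 − 0.40559)/0.032921 = 0.08211/0.032921 = 2.494.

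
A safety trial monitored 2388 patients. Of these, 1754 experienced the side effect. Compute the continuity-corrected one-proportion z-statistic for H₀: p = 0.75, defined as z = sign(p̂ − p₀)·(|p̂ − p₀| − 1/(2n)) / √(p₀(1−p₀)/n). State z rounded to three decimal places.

z = -1.725

The sample proportion is 1754/2388 = 0.73451. p̂ − p₀ = -0.015494.
Continuity correction 1/(2n) = 1/4776 = 0.000209.
Corrected numerator: |-0.015494| − 0.000209 = 0.015285.
Null standard error: √(0.75·0.25/2388) = √0.000078518 = 0.008861.
z = (−)0.015285/0.008861 = -1.725.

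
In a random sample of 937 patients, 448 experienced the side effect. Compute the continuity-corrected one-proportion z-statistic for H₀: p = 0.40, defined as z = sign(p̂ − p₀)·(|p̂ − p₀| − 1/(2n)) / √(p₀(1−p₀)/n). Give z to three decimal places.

Sample proportion p̂ = 448/937 = 0.47812. p̂ − p₀ = 0.078122.
1/(2n) = 0.000534.
Corrected numerator: |0.078122| − 0.000534 = 0.077588.
SE₀ = √(0.40·0.60/937) = 0.016004.
z = +0.077588/0.016004 = 4.848.

z = 4.848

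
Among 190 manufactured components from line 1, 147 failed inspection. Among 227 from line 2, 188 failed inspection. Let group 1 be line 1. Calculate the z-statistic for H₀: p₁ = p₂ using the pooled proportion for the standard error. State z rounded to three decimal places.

Sample proportions: p̂₁ = 147/190 = 0.77368 and p̂₂ = 188/227 = 0.82819.
Pooling: p̂ = 335/417 = 0.80336.
Pooled SE = √[0.1579743·0.00966844] ≈ 0.039082.
z = (p̂₁ − p̂₂)/SE = (0.77368 − 0.82819)/0.039082 = -0.05451/0.039082 = -1.395.

z = -1.395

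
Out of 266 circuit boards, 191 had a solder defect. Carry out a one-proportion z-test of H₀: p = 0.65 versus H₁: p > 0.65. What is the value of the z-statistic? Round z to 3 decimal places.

The sample proportion is 191/266 = 0.71805.
Null standard error: √(0.65·0.35/266) = √0.000855263 = 0.029245.
z = (0.71805 − 0.65)/0.029245 = 0.06805/0.029245 = 2.327.

z = 2.327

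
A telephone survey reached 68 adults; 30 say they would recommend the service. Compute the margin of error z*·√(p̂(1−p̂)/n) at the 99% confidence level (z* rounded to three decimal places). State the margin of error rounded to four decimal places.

Sample proportion p̂ = 30/68 = 0.44118.
SE = √(p̂(1−p̂)/n) = √(0.246540/68) = 0.060213.
The 99% critical value is z* = 2.576.
ME = 2.576·0.060213 = 0.1551.

ME = 0.1551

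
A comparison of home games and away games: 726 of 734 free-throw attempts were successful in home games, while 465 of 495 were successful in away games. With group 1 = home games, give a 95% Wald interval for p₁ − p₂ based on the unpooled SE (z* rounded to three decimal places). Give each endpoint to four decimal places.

p̂₁ = 0.98910, p̂₂ = 0.93939, so the observed difference is 0.04971.
Unpooled SE = √(p̂₁(1−p̂₁)/n₁ + p̂₂(1−p̂₂)/n₂) = √(0.000014687 + 0.000115016) = 0.011389.
The 95% critical value is z* = 1.960. Margin = 1.960·0.011389 = 0.02232.
CI: 0.04971 ± 0.02232 = (0.0274, 0.0720).

(0.0274, 0.0720)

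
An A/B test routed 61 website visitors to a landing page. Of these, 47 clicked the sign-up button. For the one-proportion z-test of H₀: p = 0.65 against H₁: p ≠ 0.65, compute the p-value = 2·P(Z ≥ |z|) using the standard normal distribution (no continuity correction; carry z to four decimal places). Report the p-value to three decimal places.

p-value = 0.048

p̂ = 47/61 = 0.77049.
SE₀ = √(0.65·0.35/61) = 0.061070.
z = (p̂ − p₀)/SE = (47/61 − 0.65)/0.061070 ≈ 1.9730.
From the standard normal, 2·P(Z ≥ |z|) = 0.048.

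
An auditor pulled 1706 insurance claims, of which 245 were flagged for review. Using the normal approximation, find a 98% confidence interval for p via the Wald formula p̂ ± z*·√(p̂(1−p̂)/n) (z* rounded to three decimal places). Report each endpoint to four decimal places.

(0.1239, 0.1634)

Sample proportion p̂ = 245/1706 = 0.14361.
SE(p̂) = √(0.14361·0.85639/1706) = 0.008491.
z* = 2.326 at the 98% level.
Margin of error: 2.326 × 0.008491 = 0.01975.
Interval: 0.14361 ± 0.01975 → (0.1239, 0.1634).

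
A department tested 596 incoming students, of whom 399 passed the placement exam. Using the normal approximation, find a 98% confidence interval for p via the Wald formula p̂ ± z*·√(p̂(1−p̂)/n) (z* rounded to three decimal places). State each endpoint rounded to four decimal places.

(0.6246, 0.7143)

Sample proportion p̂ = 399/596 = 0.66946.
SE = √(p̂(1−p̂)/n) = √(0.221282/596) = 0.019269.
For 98% confidence, z* = 2.326.
Margin of error: 2.326 × 0.019269 = 0.04482.
Interval: 0.66946 ± 0.04482 → (0.6246, 0.7143).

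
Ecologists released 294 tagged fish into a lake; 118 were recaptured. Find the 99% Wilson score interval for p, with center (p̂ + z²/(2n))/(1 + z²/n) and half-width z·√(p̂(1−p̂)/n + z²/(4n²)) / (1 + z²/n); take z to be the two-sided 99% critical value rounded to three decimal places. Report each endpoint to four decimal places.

p̂ = 118/294 = 0.40136; z = 2.576, so z² = 6.635776.
Denominator 1 + z²/n = 1 + 6.635776/294 = 1.022571.
Adjusted center: (0.40136 + z²/(2n))/1.022571 = 0.40354.
Radicand: p̂(1−p̂)/n + z²/(4n²) = 0.000817246 + 0.000019193 = 0.000836439.
Half-width = 2.576·√0.000836439/1.022571 = 0.07286.
Interval: 0.40354 ± 0.07286 → (0.3307, 0.4764).

(0.3307, 0.4764)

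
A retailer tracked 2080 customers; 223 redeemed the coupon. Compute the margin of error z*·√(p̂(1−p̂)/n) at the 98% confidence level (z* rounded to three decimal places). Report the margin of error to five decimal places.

ME = 0.01578

The sample proportion is 223/2080 = 0.10721.
Standard error of p̂: √(0.095717/2080) = √0.000046018 = 0.006784.
The 98% critical value is z* = 2.326.
ME = 2.326·0.006784 = 0.01578.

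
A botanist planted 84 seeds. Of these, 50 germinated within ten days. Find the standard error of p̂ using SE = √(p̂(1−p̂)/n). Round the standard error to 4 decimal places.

SE = 0.0536

p̂ = 50/84 = 0.59524.
p̂(1−p̂) = 0.240929.
SE = √(0.240929/84) = √0.002868202 = 0.0536.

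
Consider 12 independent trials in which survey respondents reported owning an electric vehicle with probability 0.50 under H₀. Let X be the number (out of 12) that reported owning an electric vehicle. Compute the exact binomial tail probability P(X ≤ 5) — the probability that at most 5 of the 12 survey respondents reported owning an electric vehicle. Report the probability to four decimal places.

P = 0.3872

X is binomial with n = 12 and p = 0.50.
P(X ≤ 5) = Σ_{j=0}^{5} C(12,j)·0.50^j·0.50^{12−j}.
= 0.000244 + 0.002930 + 0.016113 + 0.053711 + 0.120850 + 0.193359 = 0.3872.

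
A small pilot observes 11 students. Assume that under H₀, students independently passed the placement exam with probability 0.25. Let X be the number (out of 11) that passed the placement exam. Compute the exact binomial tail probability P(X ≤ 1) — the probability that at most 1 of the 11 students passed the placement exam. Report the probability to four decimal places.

X is binomial with n = 11 and p = 0.25.
P(X ≤ 1) = C(11,0)·0.25^0·0.75^11 + C(11,1)·0.25^1·0.75^10.
= 0.042235 + 0.154862 = 0.1971.

P = 0.1971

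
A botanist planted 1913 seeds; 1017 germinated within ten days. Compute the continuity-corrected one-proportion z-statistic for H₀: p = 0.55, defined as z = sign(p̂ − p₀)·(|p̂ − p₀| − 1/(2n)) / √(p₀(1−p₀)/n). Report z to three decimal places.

p̂ = 1017/1913 = 0.53163. p̂ − p₀ = -0.018374.
1/(2n) = 0.000261.
Corrected numerator: |-0.018374| − 0.000261 = 0.018113.
SE₀ = √(0.55·0.45/1913) = 0.011374.
z = −0.018113/0.011374 = -1.592.

z = -1.592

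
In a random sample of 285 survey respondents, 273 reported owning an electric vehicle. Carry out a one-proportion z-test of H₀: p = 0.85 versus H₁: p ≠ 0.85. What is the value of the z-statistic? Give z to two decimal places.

z = 5.10

p̂ = 273/285 = 0.95789.
Null standard error: √(0.85·0.15/285) = √0.000447368 = 0.021151.
z = (0.95789 − 0.85)/0.021151 = 0.10789/0.021151 = 5.10.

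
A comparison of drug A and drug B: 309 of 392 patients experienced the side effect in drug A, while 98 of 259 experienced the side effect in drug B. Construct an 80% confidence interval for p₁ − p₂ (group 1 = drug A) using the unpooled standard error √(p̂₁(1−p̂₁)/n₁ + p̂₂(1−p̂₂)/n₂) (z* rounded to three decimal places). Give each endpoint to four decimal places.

p̂₁ = 309/392 = 0.78827, p̂₂ = 98/259 = 0.37838; p̂₁ − p̂₂ = 0.40989.
Unpooled SE = √(p̂₁(1−p̂₁)/n₁ + p̂₂(1−p̂₂)/n₂) = √(0.000425773 + 0.000908140) = 0.036523.
The 80% critical value is z* = 1.282. Margin of error = 0.04682.
Interval: 0.40989 ± 0.04682 → (0.3631, 0.4567).

(0.3631, 0.4567)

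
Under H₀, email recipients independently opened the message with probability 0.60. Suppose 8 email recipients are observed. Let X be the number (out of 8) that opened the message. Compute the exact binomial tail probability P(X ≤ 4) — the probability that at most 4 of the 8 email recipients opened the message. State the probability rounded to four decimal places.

X ~ Binomial(n=8, p=0.60).
P(X ≤ 4) = Σ_{j=0}^{4} C(8,j)·0.60^j·0.40^{8−j}.
= 0.000655 + 0.007864 + 0.041288 + 0.123863 + 0.232243 = 0.4059.

P = 0.4059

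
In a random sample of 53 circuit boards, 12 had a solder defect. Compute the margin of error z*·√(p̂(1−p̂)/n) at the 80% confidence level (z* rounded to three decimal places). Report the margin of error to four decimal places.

ME = 0.0737

p̂ = 12/53 = 0.22642.
Standard error of p̂: √(0.175151/53) = √0.003304741 = 0.057487.
For 80% confidence, z* = 1.282.
Margin of error = z*·SE = 1.282 × 0.057487 = 0.0737.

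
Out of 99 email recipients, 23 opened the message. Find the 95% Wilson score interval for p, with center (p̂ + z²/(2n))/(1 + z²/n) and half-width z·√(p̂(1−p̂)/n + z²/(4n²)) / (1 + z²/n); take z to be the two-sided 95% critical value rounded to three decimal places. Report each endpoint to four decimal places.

Here p̂ = 23/99 = 0.23232 and z = 1.960 (z² = 3.841600).
Denominator 1 + z²/n = 1 + 3.841600/99 = 1.038804.
Center = (0.23232 + 0.019402)/1.038804 = 0.24232.
Radicand: p̂(1−p̂)/n + z²/(4n²) = 0.001801507 + 0.000097990 = 0.001899497.
Half-width = 1.960·√0.001899497/1.038804 = 0.08223.
Interval: 0.24232 ± 0.08223 → (0.1601, 0.3246).

(0.1601, 0.3246)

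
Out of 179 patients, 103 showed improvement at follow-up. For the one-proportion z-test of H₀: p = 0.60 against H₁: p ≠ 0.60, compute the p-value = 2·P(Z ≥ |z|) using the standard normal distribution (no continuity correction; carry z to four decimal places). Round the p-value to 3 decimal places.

Sample proportion p̂ = 103/179 = 0.57542.
Null standard error: √(0.60·0.40/179) = √0.001340782 = 0.036617.
Test statistic (full precision, shown to 4 dp): z = (103/179 − 0.60)/SE₀ ≈ -0.6713.
From the standard normal, 2·P(Z ≥ |z|) = 0.502.

p-value = 0.502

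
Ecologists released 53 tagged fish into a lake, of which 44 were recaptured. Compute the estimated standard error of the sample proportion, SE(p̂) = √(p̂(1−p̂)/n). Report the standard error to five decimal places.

Sample proportion p̂ = 44/53 = 0.83019.
p̂(1−p̂) = 0.83019·0.16981 = 0.140975.
SE = √(0.140975/53) = √0.002659906 = 0.05157.

SE = 0.05157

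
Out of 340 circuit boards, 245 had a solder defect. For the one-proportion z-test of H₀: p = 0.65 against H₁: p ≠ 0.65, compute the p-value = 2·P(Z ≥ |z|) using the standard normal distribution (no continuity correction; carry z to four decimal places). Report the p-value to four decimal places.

p-value = 0.0064

p̂ = 245/340 = 0.72059.
Under H₀, SE = √(p₀(1−p₀)/n) = √(0.65·0.35/340) = √0.000669118 = 0.025867.
Test statistic (full precision, shown to 4 dp): z = (245/340 − 0.65)/SE₀ ≈ 2.7289.
p-value = 2·P(Z ≥ |z|) with z = 2.7289 → 0.0064.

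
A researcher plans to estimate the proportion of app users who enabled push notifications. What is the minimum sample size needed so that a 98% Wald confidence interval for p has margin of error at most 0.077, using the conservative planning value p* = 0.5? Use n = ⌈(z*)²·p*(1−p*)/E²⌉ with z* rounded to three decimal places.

For 98% confidence, z* = 2.326.
p*(1−p*) = 0.50·0.50 = 0.2500.
(z*)²·p*(1−p*)/E² = 5.410276·0.2500/0.005929 = 228.128.
⌈228.128⌉ = 229.

n = 229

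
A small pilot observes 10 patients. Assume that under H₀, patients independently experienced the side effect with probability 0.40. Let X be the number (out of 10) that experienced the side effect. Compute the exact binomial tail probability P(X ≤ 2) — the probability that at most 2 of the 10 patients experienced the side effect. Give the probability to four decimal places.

X ~ Binomial(n=10, p=0.40).
P(X ≤ 2) = C(10,0)·0.40^0·0.60^10 + C(10,1)·0.40^1·0.60^9 + C(10,2)·0.40^2·0.60^8.
= 0.006047 + 0.040311 + 0.120932 = 0.1673.

P = 0.1673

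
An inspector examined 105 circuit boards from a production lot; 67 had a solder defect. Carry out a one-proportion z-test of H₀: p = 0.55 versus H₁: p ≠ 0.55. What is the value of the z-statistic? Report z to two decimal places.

The sample proportion is 67/105 = 0.63810.
Under H₀, SE = √(p₀(1−p₀)/n) = √(0.55·0.45/105) = √0.002357143 = 0.048550.
z = (p̂ − p₀)/SE = (0.63810 − 0.55)/0.048550 = 1.81.

z = 1.81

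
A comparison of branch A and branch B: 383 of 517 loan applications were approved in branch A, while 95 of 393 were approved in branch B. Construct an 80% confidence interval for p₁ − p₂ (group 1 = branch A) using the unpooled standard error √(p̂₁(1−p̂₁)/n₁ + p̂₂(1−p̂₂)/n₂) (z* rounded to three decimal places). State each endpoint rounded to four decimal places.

(0.4620, 0.5362)

p̂₁ = 0.74081, p̂₂ = 0.24173, so the observed difference is 0.49908.
SE = √(0.000371391 + 0.000466404) = √0.000837795 = 0.028945.
The 80% critical value is z* = 1.282. Margin = 1.282·0.028945 = 0.03711.
CI: 0.49908 ± 0.03711 = (0.4620, 0.5362).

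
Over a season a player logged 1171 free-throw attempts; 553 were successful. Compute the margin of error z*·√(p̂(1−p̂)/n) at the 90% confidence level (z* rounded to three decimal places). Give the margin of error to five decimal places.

With x = 553 successes in n = 1171, p̂ = 0.47225.
Standard error of p̂: √(0.249230/1171) = √0.000212835 = 0.014589.
For 90% confidence, z* = 1.645.
So ME = 0.02400.

ME = 0.02400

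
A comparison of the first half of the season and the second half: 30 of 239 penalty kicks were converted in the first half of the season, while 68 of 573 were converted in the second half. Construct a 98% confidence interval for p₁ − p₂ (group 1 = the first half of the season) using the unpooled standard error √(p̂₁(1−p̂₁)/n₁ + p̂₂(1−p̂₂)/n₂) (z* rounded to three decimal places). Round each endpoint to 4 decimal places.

p̂₁ = 0.12552, p̂₂ = 0.11867, so the observed difference is 0.00685.
Unpooled SE = √(p̂₁(1−p̂₁)/n₁ + p̂₂(1−p̂₂)/n₂) = √(0.000459276 + 0.000182531) = 0.025334.
z* = 2.326 at the 98% level. Margin = 2.326·0.025334 = 0.05893.
So the interval runs from -0.0521 to 0.0658.

(-0.0521, 0.0658)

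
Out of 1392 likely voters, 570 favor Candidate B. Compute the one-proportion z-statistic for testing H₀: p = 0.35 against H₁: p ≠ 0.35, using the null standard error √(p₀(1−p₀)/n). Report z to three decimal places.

Sample proportion p̂ = 570/1392 = 0.40948.
SE₀ = √(0.35·0.65/1392) = 0.012784.
z = (0.40948 − 0.35)/0.012784 = 0.05948/0.012784 = 4.653.

z = 4.653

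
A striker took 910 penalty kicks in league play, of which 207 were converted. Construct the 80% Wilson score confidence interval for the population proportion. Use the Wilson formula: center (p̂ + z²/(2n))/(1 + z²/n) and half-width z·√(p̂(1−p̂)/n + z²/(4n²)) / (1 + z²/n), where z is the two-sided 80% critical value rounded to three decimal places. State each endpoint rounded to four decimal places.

Here p̂ = 207/910 = 0.22747 and z = 1.282 (z² = 1.643524).
Denominator 1 + z²/n = 1 + 1.643524/910 = 1.001806.
Center = (0.22747 + 0.000903)/1.001806 = 0.22796.
Radicand: p̂(1−p̂)/n + z²/(4n²) = 0.000193109 + 0.000000496 = 0.000193605.
Half-width = 1.282·√0.000193605/1.001806 = 0.01781.
Interval: 0.22796 ± 0.01781 → (0.2102, 0.2458).

(0.2102, 0.2458)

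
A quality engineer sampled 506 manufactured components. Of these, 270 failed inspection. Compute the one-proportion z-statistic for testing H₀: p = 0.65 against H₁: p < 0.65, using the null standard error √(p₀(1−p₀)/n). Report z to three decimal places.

With x = 270 successes in n = 506, p̂ = 0.53360.
Under H₀, SE = √(p₀(1−p₀)/n) = √(0.65·0.35/506) = √0.000449605 = 0.021204.
Test statistic: z = -0.11640/0.021204 = -5.490.

z = -5.490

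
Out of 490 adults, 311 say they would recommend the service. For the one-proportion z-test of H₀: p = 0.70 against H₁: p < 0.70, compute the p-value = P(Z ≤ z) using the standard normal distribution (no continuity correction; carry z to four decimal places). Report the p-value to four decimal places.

With x = 311 successes in n = 490, p̂ = 0.63469.
SE₀ = √(0.70·0.30/490) = 0.020702.
z = (p̂ − p₀)/SE = (311/490 − 0.70)/0.020702 ≈ -3.1546.
p-value = P(Z ≤ z) with z = -3.1546 → 0.0008.

p-value = 0.0008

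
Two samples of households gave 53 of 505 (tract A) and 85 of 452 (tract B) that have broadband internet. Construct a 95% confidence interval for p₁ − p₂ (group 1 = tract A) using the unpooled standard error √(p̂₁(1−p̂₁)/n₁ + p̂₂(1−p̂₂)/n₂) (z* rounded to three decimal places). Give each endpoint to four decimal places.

p̂₁ = 53/505 = 0.10495, p̂₂ = 85/452 = 0.18805; p̂₁ − p̂₂ = -0.08310.
Unpooled SE = √(p̂₁(1−p̂₁)/n₁ + p̂₂(1−p̂₂)/n₂) = √(0.000186012 + 0.000337808) = 0.022887.
z* = 1.960 at the 95% level. Margin of error = 0.04486.
Interval: -0.08310 ± 0.04486 → (-0.1280, -0.0382).

(-0.1280, -0.0382)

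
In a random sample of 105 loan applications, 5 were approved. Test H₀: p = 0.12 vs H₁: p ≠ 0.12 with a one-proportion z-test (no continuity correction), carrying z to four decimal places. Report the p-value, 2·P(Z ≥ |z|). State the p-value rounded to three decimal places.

The sample proportion is 5/105 = 0.04762.
Null standard error: √(0.12·0.88/105) = √0.001005714 = 0.031713.
z = (p̂ − p₀)/SE = (5/105 − 0.12)/0.031713 ≈ -2.2824.
p-value = 2·P(Z ≥ |z|) with z = -2.2824 → 0.022.

p-value = 0.022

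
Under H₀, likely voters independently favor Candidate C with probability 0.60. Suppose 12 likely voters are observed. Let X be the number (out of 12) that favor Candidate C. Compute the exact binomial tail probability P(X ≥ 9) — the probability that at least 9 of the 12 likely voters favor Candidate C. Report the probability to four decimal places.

P = 0.2253

X ~ Binomial(n=12, p=0.60).
P(X ≥ 9) = C(12,9)·0.60^9·0.40^3 + C(12,10)·0.60^10·0.40^2 + C(12,11)·0.60^11·0.40^1 + C(12,12)·0.60^12·0.40^0.
= 0.141894 + 0.063852 + 0.017414 + 0.002177 = 0.2253.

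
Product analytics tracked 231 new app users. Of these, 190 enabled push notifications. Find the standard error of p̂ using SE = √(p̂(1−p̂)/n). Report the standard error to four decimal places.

SE = 0.0251

The sample proportion is 190/231 = 0.82251.
p̂(1−p̂) = 0.145987.
Dividing by n and taking the root: √0.000631978 = 0.0251.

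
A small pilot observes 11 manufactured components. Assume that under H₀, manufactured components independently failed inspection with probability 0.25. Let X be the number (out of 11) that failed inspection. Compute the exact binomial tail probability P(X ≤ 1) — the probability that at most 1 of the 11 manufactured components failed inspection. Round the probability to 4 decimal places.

P = 0.1971

X is binomial with n = 11 and p = 0.25.
P(X ≤ 1) = C(11,0)·0.25^0·0.75^11 + C(11,1)·0.25^1·0.75^10.
= 0.042235 + 0.154862 = 0.1971.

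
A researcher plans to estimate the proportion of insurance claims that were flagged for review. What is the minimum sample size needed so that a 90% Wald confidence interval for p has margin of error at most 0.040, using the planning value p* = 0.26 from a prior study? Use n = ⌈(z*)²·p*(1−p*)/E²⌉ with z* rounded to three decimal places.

n = 326

z* = 1.645 at the 90% level.
p*(1−p*) = 0.26·0.74 = 0.1924.
(z*)²·p*(1−p*)/E² = 2.706025·0.1924/0.001600 = 325.400.
⌈325.400⌉ = 326.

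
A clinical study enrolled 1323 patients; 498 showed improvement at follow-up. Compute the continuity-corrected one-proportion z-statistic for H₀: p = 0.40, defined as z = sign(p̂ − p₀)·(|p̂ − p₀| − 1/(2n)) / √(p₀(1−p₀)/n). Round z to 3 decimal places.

The sample proportion is 498/1323 = 0.37642. p̂ − p₀ = -0.023583.
1/(2n) = 0.000378.
Corrected numerator: |-0.023583| − 0.000378 = 0.023205.
Null standard error: √(0.40·0.60/1323) = √0.000181406 = 0.013469.
z = (−)0.023205/0.013469 = -1.723.

z = -1.723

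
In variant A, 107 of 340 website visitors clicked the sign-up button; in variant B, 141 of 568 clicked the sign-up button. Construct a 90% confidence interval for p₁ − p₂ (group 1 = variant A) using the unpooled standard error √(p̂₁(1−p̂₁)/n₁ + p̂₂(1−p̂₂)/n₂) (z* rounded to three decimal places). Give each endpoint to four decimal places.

(0.0154, 0.1175)

p̂₁ = 107/340 = 0.31471, p̂₂ = 141/568 = 0.24824; p̂₁ − p̂₂ = 0.06647.
Unpooled SE = √(p̂₁(1−p̂₁)/n₁ + p̂₂(1−p̂₂)/n₂) = √(0.000634312 + 0.000328550) = 0.031030.
The 90% critical value is z* = 1.645. Margin = 1.645·0.031030 = 0.05104.
CI: 0.06647 ± 0.05104 = (0.0154, 0.1175).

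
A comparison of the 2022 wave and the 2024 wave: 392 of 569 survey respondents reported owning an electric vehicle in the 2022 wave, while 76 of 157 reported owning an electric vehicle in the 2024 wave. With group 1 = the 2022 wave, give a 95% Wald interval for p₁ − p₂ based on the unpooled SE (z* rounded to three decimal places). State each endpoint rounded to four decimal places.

(0.1179, 0.2918)

p̂₁ = 0.68893, p̂₂ = 0.48408, so the observed difference is 0.20485.
Unpooled SE = √(p̂₁(1−p̂₁)/n₁ + p̂₂(1−p̂₂)/n₂) = √(0.000376637 + 0.001590742) = 0.044355.
The 95% critical value is z* = 1.960. Margin of error = 0.08694.
CI: 0.20485 ± 0.08694 = (0.1179, 0.2918).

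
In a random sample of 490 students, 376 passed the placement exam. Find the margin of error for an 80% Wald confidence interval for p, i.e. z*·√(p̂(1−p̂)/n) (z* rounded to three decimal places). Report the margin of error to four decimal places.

ME = 0.0245

p̂ = 376/490 = 0.76735.
SE = √(p̂(1−p̂)/n) = √(0.178526/490) = 0.019088.
The 80% critical value is z* = 1.282.
ME = 1.282·0.019088 = 0.0245.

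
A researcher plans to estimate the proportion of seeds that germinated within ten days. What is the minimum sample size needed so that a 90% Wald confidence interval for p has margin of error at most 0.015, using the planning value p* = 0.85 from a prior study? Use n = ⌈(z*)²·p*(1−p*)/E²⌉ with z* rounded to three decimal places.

n = 1534

The 90% critical value is z* = 1.645.
p*(1−p*) = 0.1275.
Required n before rounding: 2.706025 × 0.1275 / 0.015² = 1533.414.
⌈1533.414⌉ = 1534.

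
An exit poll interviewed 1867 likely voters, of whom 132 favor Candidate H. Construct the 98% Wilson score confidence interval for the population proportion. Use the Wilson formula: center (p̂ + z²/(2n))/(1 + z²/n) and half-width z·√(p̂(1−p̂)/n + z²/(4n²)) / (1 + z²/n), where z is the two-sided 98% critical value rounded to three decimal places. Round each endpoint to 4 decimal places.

p̂ = 132/1867 = 0.07070; z = 2.326, so z² = 5.410276.
1 + z²/n = 1.002898.
Center = (0.07070 + 0.001449)/1.002898 = 0.07194.
Radicand: p̂(1−p̂)/n + z²/(4n²) = 0.000035192 + 0.000000388 = 0.000035580.
Half-width = 2.326·√0.000035580/1.002898 = 0.01383.
So the interval runs from 0.0581 to 0.0858.

(0.0581, 0.0858)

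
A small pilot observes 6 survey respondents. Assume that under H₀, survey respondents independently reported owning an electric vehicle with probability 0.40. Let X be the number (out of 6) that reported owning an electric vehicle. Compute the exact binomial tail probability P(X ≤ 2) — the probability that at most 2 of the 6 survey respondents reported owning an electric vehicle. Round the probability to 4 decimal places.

X is binomial with n = 6 and p = 0.40.
P(X ≤ 2) = C(6,0)·0.40^0·0.60^6 + C(6,1)·0.40^1·0.60^5 + C(6,2)·0.40^2·0.60^4.
= 0.046656 + 0.186624 + 0.311040 = 0.5443.

P = 0.5443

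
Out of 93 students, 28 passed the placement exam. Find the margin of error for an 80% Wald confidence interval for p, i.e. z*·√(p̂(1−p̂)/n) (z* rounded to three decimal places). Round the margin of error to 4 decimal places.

Sample proportion p̂ = 28/93 = 0.30108.
SE(p̂) = √(0.30108·0.69892/93) = 0.047568.
z* = 1.282 at the 80% level.
So ME = 0.0610.

ME = 0.0610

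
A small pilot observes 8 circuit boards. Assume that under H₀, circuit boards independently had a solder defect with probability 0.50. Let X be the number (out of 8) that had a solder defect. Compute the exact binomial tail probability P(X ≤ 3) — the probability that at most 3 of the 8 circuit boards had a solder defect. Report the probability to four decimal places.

X ~ Binomial(n=8, p=0.50).
P(X ≤ 3) = C(8,0)·0.50^0·0.50^8 + C(8,1)·0.50^1·0.50^7 + C(8,2)·0.50^2·0.50^6 + C(8,3)·0.50^3·0.50^5.
= 0.003906 + 0.031250 + 0.109375 + 0.218750 = 0.3633.

P = 0.3633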